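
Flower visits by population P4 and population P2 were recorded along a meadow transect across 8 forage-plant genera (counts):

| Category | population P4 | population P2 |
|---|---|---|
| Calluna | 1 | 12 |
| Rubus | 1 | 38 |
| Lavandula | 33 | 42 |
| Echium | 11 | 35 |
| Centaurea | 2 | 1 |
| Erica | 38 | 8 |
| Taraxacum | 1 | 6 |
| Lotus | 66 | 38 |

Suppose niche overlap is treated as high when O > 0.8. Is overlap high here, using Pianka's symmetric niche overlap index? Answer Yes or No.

No

Proportions for population P4 (n=153): 1/153=0.0065, 1/153=0.0065, 33/153=0.2157, 11/153=0.0719, 2/153=0.0131, 38/153=0.2484, 1/153=0.0065, 66/153=0.4314
Proportions for population P2 (n=180): 12/180=0.0667, 38/180=0.2111, 42/180=0.2333, 35/180=0.1944, 1/180=0.0056, 8/180=0.0444, 6/180=0.0333, 38/180=0.2111
Σ p₁ᵢp₂ᵢ = 0.000434 + 0.001372 + 0.050323 + 0.013977 + 0.000073 + 0.011029 + 0.000216 + 0.091069 = 0.168493
Σp_1ᵢ² = 0.0065² + 0.0065² + 0.2157² + 0.0719² + 0.0131² + 0.2484² + 0.0065² + 0.4314² = 0.000042 + 0.000042 + 0.046526 + 0.005170 + 0.000172 + 0.061703 + 0.000042 + 0.186106 = 0.299803
Σp_2ᵢ² = 0.0667² + 0.2111² + 0.2333² + 0.1944² + 0.0056² + 0.0444² + 0.0333² + 0.2111² = 0.004449 + 0.044563 + 0.054429 + 0.037791 + 0.000031 + 0.001971 + 0.001109 + 0.044563 = 0.188906
O = 0.168493 / √(0.299803 × 0.188906) = 0.168493 / 0.2379802 = 0.7080
O = 0.7080 < 0.8 → No.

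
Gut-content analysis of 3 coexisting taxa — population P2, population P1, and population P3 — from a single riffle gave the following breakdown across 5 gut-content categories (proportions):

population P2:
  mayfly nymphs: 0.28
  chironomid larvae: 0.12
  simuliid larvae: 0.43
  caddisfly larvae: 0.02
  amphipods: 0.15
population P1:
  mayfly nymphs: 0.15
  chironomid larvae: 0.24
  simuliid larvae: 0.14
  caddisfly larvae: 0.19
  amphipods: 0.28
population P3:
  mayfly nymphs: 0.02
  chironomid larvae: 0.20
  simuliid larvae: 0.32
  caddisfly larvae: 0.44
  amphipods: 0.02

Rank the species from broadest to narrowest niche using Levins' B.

Σp_P2ᵢ² = 0.28² + 0.12² + 0.43² + 0.02² + 0.15² = 0.0784 + 0.0144 + 0.1849 + 0.0004 + 0.0225 = 0.3006
B_P2 = 1 / 0.3006 = 3.3267
Σp_P1ᵢ² = 0.15² + 0.24² + 0.14² + 0.19² + 0.28² = 0.0225 + 0.0576 + 0.0196 + 0.0361 + 0.0784 = 0.2142
B_P1 = 1 / 0.2142 = 4.6685
Σp_P3ᵢ² = 0.02² + 0.20² + 0.32² + 0.44² + 0.02² = 0.0004 + 0.0400 + 0.1024 + 0.1936 + 0.0004 = 0.3368
B_P3 = 1 / 0.3368 = 2.9691
Ranking by B (broadest → narrowest): population P1 (4.67) > population P2 (3.33) > population P3 (2.97)

population P1 > population P2 > population P3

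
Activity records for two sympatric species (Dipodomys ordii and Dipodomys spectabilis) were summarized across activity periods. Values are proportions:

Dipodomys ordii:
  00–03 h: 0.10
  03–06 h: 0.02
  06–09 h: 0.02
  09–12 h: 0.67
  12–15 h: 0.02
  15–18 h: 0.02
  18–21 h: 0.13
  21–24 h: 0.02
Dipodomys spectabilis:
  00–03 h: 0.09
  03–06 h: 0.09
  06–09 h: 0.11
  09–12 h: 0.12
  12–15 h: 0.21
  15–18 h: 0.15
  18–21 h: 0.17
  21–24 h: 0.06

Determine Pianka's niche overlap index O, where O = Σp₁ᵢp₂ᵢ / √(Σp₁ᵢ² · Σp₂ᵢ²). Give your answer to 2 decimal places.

0.48

Σ p₁ᵢp₂ᵢ = 0.0090 + 0.0018 + 0.0022 + 0.0804 + 0.0042 + 0.0030 + 0.0221 + 0.0012 = 0.1239
Σp_1ᵢ² = 0.10² + 0.02² + 0.02² + 0.67² + 0.02² + 0.02² + 0.13² + 0.02² = 0.0100 + 0.0004 + 0.0004 + 0.4489 + 0.0004 + 0.0004 + 0.0169 + 0.0004 = 0.4778
Σp_2ᵢ² = 0.09² + 0.09² + 0.11² + 0.12² + 0.21² + 0.15² + 0.17² + 0.06² = 0.0081 + 0.0081 + 0.0121 + 0.0144 + 0.0441 + 0.0225 + 0.0289 + 0.0036 = 0.1418
O = 0.1239 / √(0.4778 × 0.1418) = 0.1239 / 0.26029 = 0.4760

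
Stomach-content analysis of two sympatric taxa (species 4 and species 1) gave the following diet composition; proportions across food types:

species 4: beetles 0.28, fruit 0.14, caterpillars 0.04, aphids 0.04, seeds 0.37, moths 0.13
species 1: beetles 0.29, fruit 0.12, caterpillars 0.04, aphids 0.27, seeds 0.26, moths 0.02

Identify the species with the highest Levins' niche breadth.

Σp_4ᵢ² = 0.28² + 0.14² + 0.04² + 0.04² + 0.37² + 0.13² = 0.0784 + 0.0196 + 0.0016 + 0.0016 + 0.1369 + 0.0169 = 0.2550
B_4 = 1 / 0.2550 = 3.9216
Σp_1ᵢ² = 0.29² + 0.12² + 0.04² + 0.27² + 0.26² + 0.02² = 0.0841 + 0.0144 + 0.0016 + 0.0729 + 0.0676 + 0.0004 = 0.2410
B_1 = 1 / 0.2410 = 4.1494
Highest B → broadest niche (most generalist): species 1 (B = 4.15).

species 1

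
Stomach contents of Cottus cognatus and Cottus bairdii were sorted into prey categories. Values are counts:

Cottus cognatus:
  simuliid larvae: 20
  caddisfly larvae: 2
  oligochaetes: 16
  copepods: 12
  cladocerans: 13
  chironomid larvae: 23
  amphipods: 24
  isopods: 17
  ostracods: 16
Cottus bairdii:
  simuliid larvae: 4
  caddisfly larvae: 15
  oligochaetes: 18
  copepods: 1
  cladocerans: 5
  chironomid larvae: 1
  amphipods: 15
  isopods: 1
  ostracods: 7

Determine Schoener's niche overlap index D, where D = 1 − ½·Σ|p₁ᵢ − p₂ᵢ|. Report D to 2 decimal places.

0.58

Proportions for Cottus cognatus (n=143): 20/143=0.1399, 2/143=0.0140, 16/143=0.1119, 12/143=0.0839, 13/143=0.0909, 23/143=0.1608, 24/143=0.1678, 17/143=0.1189, 16/143=0.1119
Proportions for Cottus bairdii (n=67): 4/67=0.0597, 15/67=0.2239, 18/67=0.2687, 1/67=0.0149, 5/67=0.0746, 1/67=0.0149, 15/67=0.2239, 1/67=0.0149, 7/67=0.1045
Σ|p₁ᵢ − p₂ᵢ| = 0.0802 + 0.2099 + 0.1568 + 0.0690 + 0.0163 + 0.1459 + 0.0561 + 0.1040 + 0.0074 = 0.8456
D = 1 − ½ × 0.8456 = 1 − 0.42280 = 0.57720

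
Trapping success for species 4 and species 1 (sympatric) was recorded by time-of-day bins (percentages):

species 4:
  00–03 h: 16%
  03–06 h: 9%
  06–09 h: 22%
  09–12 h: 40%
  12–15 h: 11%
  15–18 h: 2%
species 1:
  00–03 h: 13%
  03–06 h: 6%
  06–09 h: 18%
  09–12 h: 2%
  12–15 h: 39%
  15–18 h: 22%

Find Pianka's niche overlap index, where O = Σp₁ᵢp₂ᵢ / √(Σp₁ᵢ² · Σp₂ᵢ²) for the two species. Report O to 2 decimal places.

Convert percentages to proportions (divide by 100).
Σ p₁ᵢp₂ᵢ = 0.0208 + 0.0054 + 0.0396 + 0.0080 + 0.0429 + 0.0044 = 0.1211
Σp_1ᵢ² = 0.16² + 0.09² + 0.22² + 0.40² + 0.11² + 0.02² = 0.0256 + 0.0081 + 0.0484 + 0.1600 + 0.0121 + 0.0004 = 0.2546
Σp_2ᵢ² = 0.13² + 0.06² + 0.18² + 0.02² + 0.39² + 0.22² = 0.0169 + 0.0036 + 0.0324 + 0.0004 + 0.1521 + 0.0484 = 0.2538
O = 0.1211 / √(0.2546 × 0.2538) = 0.1211 / 0.25420 = 0.4764

0.48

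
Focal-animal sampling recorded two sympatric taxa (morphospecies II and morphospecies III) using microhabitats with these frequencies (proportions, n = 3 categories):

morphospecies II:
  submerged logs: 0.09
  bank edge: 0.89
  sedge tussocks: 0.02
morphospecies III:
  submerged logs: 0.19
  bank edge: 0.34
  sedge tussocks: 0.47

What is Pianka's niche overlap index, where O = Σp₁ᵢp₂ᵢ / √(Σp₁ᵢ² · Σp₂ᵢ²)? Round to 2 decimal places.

0.60

Σ p₁ᵢp₂ᵢ = 0.0171 + 0.3026 + 0.0094 = 0.3291
Σp_1ᵢ² = 0.09² + 0.89² + 0.02² = 0.0081 + 0.7921 + 0.0004 = 0.8006
Σp_2ᵢ² = 0.19² + 0.34² + 0.47² = 0.0361 + 0.1156 + 0.2209 = 0.3726
O = 0.3291 / √(0.8006 × 0.3726) = 0.3291 / 0.54617 = 0.6026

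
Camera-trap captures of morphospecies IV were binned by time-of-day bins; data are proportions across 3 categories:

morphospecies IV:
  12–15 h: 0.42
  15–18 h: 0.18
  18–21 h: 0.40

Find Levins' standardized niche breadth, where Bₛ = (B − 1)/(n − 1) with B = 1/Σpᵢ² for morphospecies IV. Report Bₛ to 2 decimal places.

Σpᵢ² = 0.42² + 0.18² + 0.40² = 0.1764 + 0.0324 + 0.1600 = 0.3688
B = 1 / 0.3688 = 2.7115
Bₛ = (B − 1)/(n − 1) = (2.7115 − 1)/(3 − 1) = 1.7115/2 = 0.8558

0.86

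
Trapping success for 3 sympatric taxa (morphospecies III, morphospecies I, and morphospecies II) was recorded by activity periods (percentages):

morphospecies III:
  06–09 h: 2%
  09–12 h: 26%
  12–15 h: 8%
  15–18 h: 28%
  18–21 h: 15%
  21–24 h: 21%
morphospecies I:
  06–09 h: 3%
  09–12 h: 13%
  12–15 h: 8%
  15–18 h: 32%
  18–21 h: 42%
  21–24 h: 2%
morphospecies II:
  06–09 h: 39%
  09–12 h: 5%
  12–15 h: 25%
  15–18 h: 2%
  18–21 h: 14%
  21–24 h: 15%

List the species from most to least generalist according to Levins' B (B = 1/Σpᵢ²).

morphospecies III > morphospecies II > morphospecies I

Convert percentages to proportions (divide by 100).
Σp_IIIᵢ² = 0.02² + 0.26² + 0.08² + 0.28² + 0.15² + 0.21² = 0.0004 + 0.0676 + 0.0064 + 0.0784 + 0.0225 + 0.0441 = 0.2194
B_III = 1 / 0.2194 = 4.5579
Σp_Iᵢ² = 0.03² + 0.13² + 0.08² + 0.32² + 0.42² + 0.02² = 0.0009 + 0.0169 + 0.0064 + 0.1024 + 0.1764 + 0.0004 = 0.3034
B_I = 1 / 0.3034 = 3.2960
Σp_IIᵢ² = 0.39² + 0.05² + 0.25² + 0.02² + 0.14² + 0.15² = 0.1521 + 0.0025 + 0.0625 + 0.0004 + 0.0196 + 0.0225 = 0.2596
B_II = 1 / 0.2596 = 3.8521
Ranking by B (broadest → narrowest): morphospecies III (4.56) > morphospecies II (3.85) > morphospecies I (3.30)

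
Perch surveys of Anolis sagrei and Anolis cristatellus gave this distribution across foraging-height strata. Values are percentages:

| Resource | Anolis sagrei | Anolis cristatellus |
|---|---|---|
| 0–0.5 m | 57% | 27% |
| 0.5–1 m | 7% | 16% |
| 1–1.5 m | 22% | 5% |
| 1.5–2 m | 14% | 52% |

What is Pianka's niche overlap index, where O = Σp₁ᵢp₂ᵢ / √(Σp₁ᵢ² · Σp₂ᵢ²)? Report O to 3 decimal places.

Convert percentages to proportions (divide by 100).
Σ p₁ᵢp₂ᵢ = 0.1539 + 0.0112 + 0.0110 + 0.0728 = 0.2489
Σp_1ᵢ² = 0.57² + 0.07² + 0.22² + 0.14² = 0.3249 + 0.0049 + 0.0484 + 0.0196 = 0.3978
Σp_2ᵢ² = 0.27² + 0.16² + 0.05² + 0.52² = 0.0729 + 0.0256 + 0.0025 + 0.2704 = 0.3714
O = 0.2489 / √(0.3978 × 0.3714) = 0.2489 / 0.384373 = 0.64755

0.648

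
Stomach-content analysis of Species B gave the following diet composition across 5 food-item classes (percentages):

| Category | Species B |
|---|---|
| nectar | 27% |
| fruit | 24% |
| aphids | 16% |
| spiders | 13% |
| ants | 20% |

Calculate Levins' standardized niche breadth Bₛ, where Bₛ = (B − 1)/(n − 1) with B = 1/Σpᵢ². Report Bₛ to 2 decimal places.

0.92

Convert percentages to proportions (divide by 100).
Σpᵢ² = 0.27² + 0.24² + 0.16² + 0.13² + 0.20² = 0.0729 + 0.0576 + 0.0256 + 0.0169 + 0.0400 = 0.2130
B = 1 / 0.2130 = 4.6948
Bₛ = (B − 1)/(n − 1) = (4.6948 − 1)/(5 − 1) = 3.6948/4 = 0.9237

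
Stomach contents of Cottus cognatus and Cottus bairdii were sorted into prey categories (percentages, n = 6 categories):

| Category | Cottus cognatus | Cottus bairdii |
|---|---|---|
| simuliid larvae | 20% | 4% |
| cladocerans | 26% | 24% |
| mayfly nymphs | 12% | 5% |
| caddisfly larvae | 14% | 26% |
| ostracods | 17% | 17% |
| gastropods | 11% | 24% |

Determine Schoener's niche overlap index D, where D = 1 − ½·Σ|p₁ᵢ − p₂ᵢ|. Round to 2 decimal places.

0.75

Convert percentages to proportions (divide by 100).
Σ|p₁ᵢ − p₂ᵢ| = 0.16 + 0.02 + 0.07 + 0.12 + 0.00 + 0.13 = 0.50
D = 1 − ½ × 0.50 = 1 − 0.250 = 0.7500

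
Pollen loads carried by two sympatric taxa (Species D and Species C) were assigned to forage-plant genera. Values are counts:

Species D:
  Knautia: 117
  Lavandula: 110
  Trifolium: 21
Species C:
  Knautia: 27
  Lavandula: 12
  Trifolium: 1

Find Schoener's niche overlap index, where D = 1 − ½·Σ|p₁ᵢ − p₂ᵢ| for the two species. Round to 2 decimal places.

Proportions for Species D (n=248): 117/248=0.4718, 110/248=0.4435, 21/248=0.0847
Proportions for Species C (n=40): 27/40=0.6750, 12/40=0.3000, 1/40=0.0250
Σ|p₁ᵢ − p₂ᵢ| = 0.2032 + 0.1435 + 0.0597 = 0.4064
D = 1 − ½ × 0.4064 = 1 − 0.20320 = 0.79680

0.80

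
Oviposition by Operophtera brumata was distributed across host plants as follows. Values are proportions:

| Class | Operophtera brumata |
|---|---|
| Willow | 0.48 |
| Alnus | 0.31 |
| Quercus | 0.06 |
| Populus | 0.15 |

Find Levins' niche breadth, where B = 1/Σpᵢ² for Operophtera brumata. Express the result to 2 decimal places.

2.84

Σpᵢ² = 0.48² + 0.31² + 0.06² + 0.15² = 0.2304 + 0.0961 + 0.0036 + 0.0225 = 0.3526
B = 1 / 0.3526 = 2.8361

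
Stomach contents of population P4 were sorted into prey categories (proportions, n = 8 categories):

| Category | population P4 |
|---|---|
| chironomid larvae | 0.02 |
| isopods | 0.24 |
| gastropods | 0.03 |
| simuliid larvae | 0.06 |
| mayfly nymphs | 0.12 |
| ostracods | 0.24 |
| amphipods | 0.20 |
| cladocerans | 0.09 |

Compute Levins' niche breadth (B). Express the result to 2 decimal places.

5.48

Σpᵢ² = 0.02² + 0.24² + 0.03² + 0.06² + 0.12² + 0.24² + 0.20² + 0.09² = 0.0004 + 0.0576 + 0.0009 + 0.0036 + 0.0144 + 0.0576 + 0.0400 + 0.0081 = 0.1826
B = 1 / 0.1826 = 5.4765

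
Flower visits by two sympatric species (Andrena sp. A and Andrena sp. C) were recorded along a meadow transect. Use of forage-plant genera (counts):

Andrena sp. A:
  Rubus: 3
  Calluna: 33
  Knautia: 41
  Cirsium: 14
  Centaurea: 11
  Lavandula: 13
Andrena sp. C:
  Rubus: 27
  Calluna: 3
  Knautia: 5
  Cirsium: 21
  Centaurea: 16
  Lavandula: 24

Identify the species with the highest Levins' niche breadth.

Proportions for Andrena sp. A (n=115): 3/115=0.0261, 33/115=0.2870, 41/115=0.3565, 14/115=0.1217, 11/115=0.0957, 13/115=0.1130
Proportions for Andrena sp. C (n=96): 27/96=0.2813, 3/96=0.0313, 5/96=0.0521, 21/96=0.2188, 16/96=0.1667, 24/96=0.2500
Σp_Aᵢ² = 0.0261² + 0.2870² + 0.3565² + 0.1217² + 0.0957² + 0.1130² = 0.000681 + 0.082369 + 0.127092 + 0.014811 + 0.009158 + 0.012769 = 0.246880
B_A = 1 / 0.246880 = 4.0506
Σp_Cᵢ² = 0.2813² + 0.0313² + 0.0521² + 0.2188² + 0.1667² + 0.2500² = 0.079130 + 0.000980 + 0.002714 + 0.047873 + 0.027789 + 0.062500 = 0.220986
B_C = 1 / 0.220986 = 4.5252
Highest B → broadest niche (most generalist): Andrena sp. C (B = 4.53).

Andrena sp. C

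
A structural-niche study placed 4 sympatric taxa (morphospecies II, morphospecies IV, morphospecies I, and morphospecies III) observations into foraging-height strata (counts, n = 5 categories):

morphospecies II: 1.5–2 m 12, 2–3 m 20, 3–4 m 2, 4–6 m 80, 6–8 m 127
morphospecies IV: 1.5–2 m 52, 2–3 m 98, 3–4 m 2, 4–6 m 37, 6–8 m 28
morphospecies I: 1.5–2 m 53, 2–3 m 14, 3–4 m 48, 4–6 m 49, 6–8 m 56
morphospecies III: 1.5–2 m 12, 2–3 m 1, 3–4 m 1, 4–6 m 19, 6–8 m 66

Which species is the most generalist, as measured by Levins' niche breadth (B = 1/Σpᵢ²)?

morphospecies I

Proportions for morphospecies II (n=241): 12/241=0.0498, 20/241=0.0830, 2/241=0.0083, 80/241=0.3320, 127/241=0.5270
Proportions for morphospecies IV (n=217): 52/217=0.2396, 98/217=0.4516, 2/217=0.0092, 37/217=0.1705, 28/217=0.1290
Proportions for morphospecies I (n=220): 53/220=0.2409, 14/220=0.0636, 48/220=0.2182, 49/220=0.2227, 56/220=0.2545
Proportions for morphospecies III (n=99): 12/99=0.1212, 1/99=0.0101, 1/99=0.0101, 19/99=0.1919, 66/99=0.6667
Σp_IIᵢ² = 0.0498² + 0.0830² + 0.0083² + 0.3320² + 0.5270² = 0.002480 + 0.006889 + 0.000069 + 0.110224 + 0.277729 = 0.397391
B_II = 1 / 0.397391 = 2.5164
Σp_IVᵢ² = 0.2396² + 0.4516² + 0.0092² + 0.1705² + 0.1290² = 0.057408 + 0.203943 + 0.000085 + 0.029070 + 0.016641 = 0.307147
B_IV = 1 / 0.307147 = 3.2558
Σp_Iᵢ² = 0.2409² + 0.0636² + 0.2182² + 0.2227² + 0.2545² = 0.058033 + 0.004045 + 0.047611 + 0.049595 + 0.064770 = 0.224054
B_I = 1 / 0.224054 = 4.4632
Σp_IIIᵢ² = 0.1212² + 0.0101² + 0.0101² + 0.1919² + 0.6667² = 0.014689 + 0.000102 + 0.000102 + 0.036826 + 0.444489 = 0.496208
B_III = 1 / 0.496208 = 2.0153
Highest B → broadest niche (most generalist): morphospecies I (B = 4.46).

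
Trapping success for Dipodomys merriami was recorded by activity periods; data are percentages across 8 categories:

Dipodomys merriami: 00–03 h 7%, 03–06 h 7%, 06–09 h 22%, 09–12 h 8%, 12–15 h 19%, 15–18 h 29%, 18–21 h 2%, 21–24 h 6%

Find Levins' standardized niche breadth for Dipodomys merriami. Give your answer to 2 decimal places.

Convert percentages to proportions (divide by 100).
Σpᵢ² = 0.07² + 0.07² + 0.22² + 0.08² + 0.19² + 0.29² + 0.02² + 0.06² = 0.0049 + 0.0049 + 0.0484 + 0.0064 + 0.0361 + 0.0841 + 0.0004 + 0.0036 = 0.1888
B = 1 / 0.1888 = 5.2966
Bₛ = (B − 1)/(n − 1) = (5.2966 − 1)/(8 − 1) = 4.2966/7 = 0.6138

0.61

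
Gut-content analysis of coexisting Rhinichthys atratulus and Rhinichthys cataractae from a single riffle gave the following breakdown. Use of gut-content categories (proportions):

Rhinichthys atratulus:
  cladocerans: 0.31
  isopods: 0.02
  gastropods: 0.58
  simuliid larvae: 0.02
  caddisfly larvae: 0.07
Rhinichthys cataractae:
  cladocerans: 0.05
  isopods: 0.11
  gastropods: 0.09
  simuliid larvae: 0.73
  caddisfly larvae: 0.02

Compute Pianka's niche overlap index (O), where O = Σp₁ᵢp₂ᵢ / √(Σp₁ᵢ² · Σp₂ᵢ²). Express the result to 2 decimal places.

0.17

Σ p₁ᵢp₂ᵢ = 0.0155 + 0.0022 + 0.0522 + 0.0146 + 0.0014 = 0.0859
Σp_1ᵢ² = 0.31² + 0.02² + 0.58² + 0.02² + 0.07² = 0.0961 + 0.0004 + 0.3364 + 0.0004 + 0.0049 = 0.4382
Σp_2ᵢ² = 0.05² + 0.11² + 0.09² + 0.73² + 0.02² = 0.0025 + 0.0121 + 0.0081 + 0.5329 + 0.0004 = 0.5560
O = 0.0859 / √(0.4382 × 0.5560) = 0.0859 / 0.49360 = 0.1740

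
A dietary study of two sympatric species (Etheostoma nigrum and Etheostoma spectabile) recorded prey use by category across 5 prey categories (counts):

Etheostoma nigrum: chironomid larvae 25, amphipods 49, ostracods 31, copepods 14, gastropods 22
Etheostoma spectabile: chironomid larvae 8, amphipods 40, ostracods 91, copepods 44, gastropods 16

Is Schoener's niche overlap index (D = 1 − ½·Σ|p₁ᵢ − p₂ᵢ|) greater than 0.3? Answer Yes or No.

Yes

Proportions for Etheostoma nigrum (n=141): 25/141=0.1773, 49/141=0.3475, 31/141=0.2199, 14/141=0.0993, 22/141=0.1560
Proportions for Etheostoma spectabile (n=199): 8/199=0.0402, 40/199=0.2010, 91/199=0.4573, 44/199=0.2211, 16/199=0.0804
Σ|p₁ᵢ − p₂ᵢ| = 0.1371 + 0.1465 + 0.2374 + 0.1218 + 0.0756 = 0.7184
D = 1 − ½ × 0.7184 = 1 − 0.35920 = 0.64080
D = 0.64080 > 0.3 → Yes.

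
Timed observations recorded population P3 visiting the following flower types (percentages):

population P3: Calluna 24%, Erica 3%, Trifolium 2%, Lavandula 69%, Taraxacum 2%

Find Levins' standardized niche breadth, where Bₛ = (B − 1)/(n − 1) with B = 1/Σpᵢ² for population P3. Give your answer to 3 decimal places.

Convert percentages to proportions (divide by 100).
Σpᵢ² = 0.24² + 0.03² + 0.02² + 0.69² + 0.02² = 0.0576 + 0.0009 + 0.0004 + 0.4761 + 0.0004 = 0.5354
B = 1 / 0.5354 = 1.86776
Bₛ = (B − 1)/(n − 1) = (1.86776 − 1)/(5 − 1) = 0.86776/4 = 0.21694

0.217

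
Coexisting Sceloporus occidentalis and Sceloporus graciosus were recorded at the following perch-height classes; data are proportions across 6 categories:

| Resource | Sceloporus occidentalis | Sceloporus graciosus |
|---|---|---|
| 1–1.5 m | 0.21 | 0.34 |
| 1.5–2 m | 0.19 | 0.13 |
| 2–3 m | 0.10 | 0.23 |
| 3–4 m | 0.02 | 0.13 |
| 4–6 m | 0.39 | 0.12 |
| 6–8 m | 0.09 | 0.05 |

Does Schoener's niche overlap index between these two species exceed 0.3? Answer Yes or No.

Σ|p₁ᵢ − p₂ᵢ| = 0.13 + 0.06 + 0.13 + 0.11 + 0.27 + 0.04 = 0.74
D = 1 − ½ × 0.74 = 1 − 0.370 = 0.6300
D = 0.6300 > 0.3 → Yes.

Yes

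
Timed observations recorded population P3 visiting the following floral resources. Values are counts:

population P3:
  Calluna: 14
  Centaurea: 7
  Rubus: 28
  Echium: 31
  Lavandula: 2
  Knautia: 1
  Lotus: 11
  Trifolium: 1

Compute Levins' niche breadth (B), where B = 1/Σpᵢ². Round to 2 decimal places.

4.26

Proportions for population P3 (n=95): 14/95=0.1474, 7/95=0.0737, 28/95=0.2947, 31/95=0.3263, 2/95=0.0211, 1/95=0.0105, 11/95=0.1158, 1/95=0.0105
Σpᵢ² = 0.1474² + 0.0737² + 0.2947² + 0.3263² + 0.0211² + 0.0105² + 0.1158² + 0.0105² = 0.021727 + 0.005432 + 0.086848 + 0.106472 + 0.000445 + 0.000110 + 0.013410 + 0.000110 = 0.234554
B = 1 / 0.234554 = 4.2634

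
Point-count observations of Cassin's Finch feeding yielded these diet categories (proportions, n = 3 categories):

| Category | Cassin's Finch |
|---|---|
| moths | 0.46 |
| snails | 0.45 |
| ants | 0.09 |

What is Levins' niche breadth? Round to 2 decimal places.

2.37

Σpᵢ² = 0.46² + 0.45² + 0.09² = 0.2116 + 0.2025 + 0.0081 = 0.4222
B = 1 / 0.4222 = 2.3685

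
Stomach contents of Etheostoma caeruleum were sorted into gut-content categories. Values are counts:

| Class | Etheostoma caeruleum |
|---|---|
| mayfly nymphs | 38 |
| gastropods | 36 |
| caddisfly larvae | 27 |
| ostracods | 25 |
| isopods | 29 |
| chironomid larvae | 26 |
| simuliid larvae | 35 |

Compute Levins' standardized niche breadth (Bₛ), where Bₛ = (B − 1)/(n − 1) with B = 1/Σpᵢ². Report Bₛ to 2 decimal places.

Proportions for Etheostoma caeruleum (n=216): 38/216=0.1759, 36/216=0.1667, 27/216=0.1250, 25/216=0.1157, 29/216=0.1343, 26/216=0.1204, 35/216=0.1620
Σpᵢ² = 0.1759² + 0.1667² + 0.1250² + 0.1157² + 0.1343² + 0.1204² + 0.1620² = 0.030941 + 0.027789 + 0.015625 + 0.013386 + 0.018036 + 0.014496 + 0.026244 = 0.146517
B = 1 / 0.146517 = 6.8251
Bₛ = (B − 1)/(n − 1) = (6.8251 − 1)/(7 − 1) = 5.8251/6 = 0.9709

0.97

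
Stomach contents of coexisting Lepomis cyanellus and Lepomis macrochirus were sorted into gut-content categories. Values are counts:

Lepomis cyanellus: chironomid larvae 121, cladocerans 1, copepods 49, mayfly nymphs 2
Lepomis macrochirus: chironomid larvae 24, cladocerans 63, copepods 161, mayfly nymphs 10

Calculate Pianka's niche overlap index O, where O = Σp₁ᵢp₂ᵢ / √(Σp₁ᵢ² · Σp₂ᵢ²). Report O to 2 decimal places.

Proportions for Lepomis cyanellus (n=173): 121/173=0.6994, 1/173=0.0058, 49/173=0.2832, 2/173=0.0116
Proportions for Lepomis macrochirus (n=258): 24/258=0.0930, 63/258=0.2442, 161/258=0.6240, 10/258=0.0388
Σ p₁ᵢp₂ᵢ = 0.065044 + 0.001416 + 0.176717 + 0.000450 = 0.243627
Σp_1ᵢ² = 0.6994² + 0.0058² + 0.2832² + 0.0116² = 0.489160 + 0.000034 + 0.080202 + 0.000135 = 0.569531
Σp_2ᵢ² = 0.0930² + 0.2442² + 0.6240² + 0.0388² = 0.008649 + 0.059634 + 0.389376 + 0.001505 = 0.459164
O = 0.243627 / √(0.569531 × 0.459164) = 0.243627 / 0.5113787 = 0.4764

0.48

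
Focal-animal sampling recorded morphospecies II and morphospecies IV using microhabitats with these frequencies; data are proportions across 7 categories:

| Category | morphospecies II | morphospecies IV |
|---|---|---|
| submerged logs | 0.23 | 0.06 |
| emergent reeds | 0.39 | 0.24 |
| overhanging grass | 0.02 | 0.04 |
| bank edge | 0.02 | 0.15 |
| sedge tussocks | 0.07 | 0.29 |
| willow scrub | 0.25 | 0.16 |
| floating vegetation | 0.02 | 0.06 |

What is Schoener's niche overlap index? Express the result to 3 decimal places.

0.590

Σ|p₁ᵢ − p₂ᵢ| = 0.17 + 0.15 + 0.02 + 0.13 + 0.22 + 0.09 + 0.04 = 0.82
D = 1 − ½ × 0.82 = 1 − 0.410 = 0.59000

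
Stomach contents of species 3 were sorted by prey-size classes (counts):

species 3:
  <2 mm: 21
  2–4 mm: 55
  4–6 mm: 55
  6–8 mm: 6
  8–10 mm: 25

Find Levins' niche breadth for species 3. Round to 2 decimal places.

Proportions for species 3 (n=162): 21/162=0.1296, 55/162=0.3395, 55/162=0.3395, 6/162=0.0370, 25/162=0.1543
Σpᵢ² = 0.1296² + 0.3395² + 0.3395² + 0.0370² + 0.1543² = 0.016796 + 0.115260 + 0.115260 + 0.001369 + 0.023808 = 0.272493
B = 1 / 0.272493 = 3.6698

3.67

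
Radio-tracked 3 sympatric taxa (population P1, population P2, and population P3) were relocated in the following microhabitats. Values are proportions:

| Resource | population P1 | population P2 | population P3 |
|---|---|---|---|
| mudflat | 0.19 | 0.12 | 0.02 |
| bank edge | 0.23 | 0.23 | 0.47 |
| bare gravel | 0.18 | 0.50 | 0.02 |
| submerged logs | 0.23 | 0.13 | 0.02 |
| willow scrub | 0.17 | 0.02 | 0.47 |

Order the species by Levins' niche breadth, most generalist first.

population P1 > population P2 > population P3

Σp_P1ᵢ² = 0.19² + 0.23² + 0.18² + 0.23² + 0.17² = 0.0361 + 0.0529 + 0.0324 + 0.0529 + 0.0289 = 0.2032
B_P1 = 1 / 0.2032 = 4.9213
Σp_P2ᵢ² = 0.12² + 0.23² + 0.50² + 0.13² + 0.02² = 0.0144 + 0.0529 + 0.2500 + 0.0169 + 0.0004 = 0.3346
B_P2 = 1 / 0.3346 = 2.9886
Σp_P3ᵢ² = 0.02² + 0.47² + 0.02² + 0.02² + 0.47² = 0.0004 + 0.2209 + 0.0004 + 0.0004 + 0.2209 = 0.4430
B_P3 = 1 / 0.4430 = 2.2573
Ranking by B (broadest → narrowest): population P1 (4.92) > population P2 (2.99) > population P3 (2.26)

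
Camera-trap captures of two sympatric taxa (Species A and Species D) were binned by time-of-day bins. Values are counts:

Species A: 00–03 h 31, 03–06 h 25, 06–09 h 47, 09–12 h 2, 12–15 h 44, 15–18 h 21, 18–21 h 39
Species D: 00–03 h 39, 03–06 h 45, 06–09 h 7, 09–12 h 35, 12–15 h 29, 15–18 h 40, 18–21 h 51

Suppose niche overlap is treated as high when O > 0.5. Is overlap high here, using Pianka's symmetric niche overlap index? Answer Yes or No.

Yes

Proportions for Species A (n=209): 31/209=0.1483, 25/209=0.1196, 47/209=0.2249, 2/209=0.0096, 44/209=0.2105, 21/209=0.1005, 39/209=0.1866
Proportions for Species D (n=246): 39/246=0.1585, 45/246=0.1829, 7/246=0.0285, 35/246=0.1423, 29/246=0.1179, 40/246=0.1626, 51/246=0.2073
Σ p₁ᵢp₂ᵢ = 0.023506 + 0.021875 + 0.006410 + 0.001366 + 0.024818 + 0.016341 + 0.038682 = 0.132998
Σp_1ᵢ² = 0.1483² + 0.1196² + 0.2249² + 0.0096² + 0.2105² + 0.1005² + 0.1866² = 0.021993 + 0.014304 + 0.050580 + 0.000092 + 0.044310 + 0.010100 + 0.034820 = 0.176199
Σp_2ᵢ² = 0.1585² + 0.1829² + 0.0285² + 0.1423² + 0.1179² + 0.1626² + 0.2073² = 0.025122 + 0.033452 + 0.000812 + 0.020249 + 0.013900 + 0.026439 + 0.042973 = 0.162947
O = 0.132998 / √(0.176199 × 0.162947) = 0.132998 / 0.1694435 = 0.7849
O = 0.7849 > 0.5 → Yes.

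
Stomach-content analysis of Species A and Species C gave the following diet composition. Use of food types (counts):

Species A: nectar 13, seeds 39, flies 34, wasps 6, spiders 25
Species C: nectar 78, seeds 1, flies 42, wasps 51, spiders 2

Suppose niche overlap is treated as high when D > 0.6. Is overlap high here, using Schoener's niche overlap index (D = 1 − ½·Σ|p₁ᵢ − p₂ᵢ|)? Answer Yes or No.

Proportions for Species A (n=117): 13/117=0.1111, 39/117=0.3333, 34/117=0.2906, 6/117=0.0513, 25/117=0.2137
Proportions for Species C (n=174): 78/174=0.4483, 1/174=0.0057, 42/174=0.2414, 51/174=0.2931, 2/174=0.0115
Σ|p₁ᵢ − p₂ᵢ| = 0.3372 + 0.3276 + 0.0492 + 0.2418 + 0.2022 = 1.1580
D = 1 − ½ × 1.1580 = 1 − 0.57900 = 0.42100
D = 0.42100 < 0.6 → No.

No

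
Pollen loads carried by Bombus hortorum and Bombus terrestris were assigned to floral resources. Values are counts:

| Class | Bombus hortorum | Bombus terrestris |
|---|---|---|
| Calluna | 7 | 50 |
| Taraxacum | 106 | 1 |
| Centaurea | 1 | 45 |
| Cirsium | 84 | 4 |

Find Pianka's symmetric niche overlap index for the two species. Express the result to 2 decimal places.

Proportions for Bombus hortorum (n=198): 7/198=0.0354, 106/198=0.5354, 1/198=0.0051, 84/198=0.4242
Proportions for Bombus terrestris (n=100): 50/100=0.5000, 1/100=0.0100, 45/100=0.4500, 4/100=0.0400
Σ p₁ᵢp₂ᵢ = 0.017700 + 0.005354 + 0.002295 + 0.016968 = 0.042317
Σp_1ᵢ² = 0.0354² + 0.5354² + 0.0051² + 0.4242² = 0.001253 + 0.286653 + 0.000026 + 0.179946 = 0.467878
Σp_2ᵢ² = 0.5000² + 0.0100² + 0.4500² + 0.0400² = 0.250000 + 0.000100 + 0.202500 + 0.001600 = 0.454200
O = 0.042317 / √(0.467878 × 0.454200) = 0.042317 / 0.4609883 = 0.0918

0.09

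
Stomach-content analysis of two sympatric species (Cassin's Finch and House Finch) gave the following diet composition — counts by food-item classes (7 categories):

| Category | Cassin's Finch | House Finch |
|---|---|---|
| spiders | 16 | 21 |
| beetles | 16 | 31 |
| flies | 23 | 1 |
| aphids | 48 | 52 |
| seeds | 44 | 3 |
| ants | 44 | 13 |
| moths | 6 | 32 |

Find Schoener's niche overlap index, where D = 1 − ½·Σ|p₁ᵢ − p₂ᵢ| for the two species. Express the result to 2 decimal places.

0.55

Proportions for Cassin's Finch (n=197): 16/197=0.0812, 16/197=0.0812, 23/197=0.1168, 48/197=0.2437, 44/197=0.2234, 44/197=0.2234, 6/197=0.0305
Proportions for House Finch (n=153): 21/153=0.1373, 31/153=0.2026, 1/153=0.0065, 52/153=0.3399, 3/153=0.0196, 13/153=0.0850, 32/153=0.2092
Σ|p₁ᵢ − p₂ᵢ| = 0.0561 + 0.1214 + 0.1103 + 0.0962 + 0.2038 + 0.1384 + 0.1787 = 0.9049
D = 1 − ½ × 0.9049 = 1 − 0.45245 = 0.54755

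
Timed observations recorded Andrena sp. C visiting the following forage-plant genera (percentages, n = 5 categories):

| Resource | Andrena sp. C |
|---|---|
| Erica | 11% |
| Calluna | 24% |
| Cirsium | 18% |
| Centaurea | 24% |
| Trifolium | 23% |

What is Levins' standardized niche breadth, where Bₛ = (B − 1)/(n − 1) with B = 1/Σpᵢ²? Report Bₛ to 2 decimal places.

0.93

Convert percentages to proportions (divide by 100).
Σpᵢ² = 0.11² + 0.24² + 0.18² + 0.24² + 0.23² = 0.0121 + 0.0576 + 0.0324 + 0.0576 + 0.0529 = 0.2126
B = 1 / 0.2126 = 4.7037
Bₛ = (B − 1)/(n − 1) = (4.7037 − 1)/(5 − 1) = 3.7037/4 = 0.9259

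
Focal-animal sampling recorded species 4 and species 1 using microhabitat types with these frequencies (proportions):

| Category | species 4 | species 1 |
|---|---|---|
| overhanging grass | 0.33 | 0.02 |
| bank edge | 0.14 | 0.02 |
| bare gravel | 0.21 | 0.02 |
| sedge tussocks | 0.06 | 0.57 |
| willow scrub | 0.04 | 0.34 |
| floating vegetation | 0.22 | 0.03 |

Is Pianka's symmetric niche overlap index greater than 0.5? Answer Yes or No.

No

Σ p₁ᵢp₂ᵢ = 0.0066 + 0.0028 + 0.0042 + 0.0342 + 0.0136 + 0.0066 = 0.0680
Σp_1ᵢ² = 0.33² + 0.14² + 0.21² + 0.06² + 0.04² + 0.22² = 0.1089 + 0.0196 + 0.0441 + 0.0036 + 0.0016 + 0.0484 = 0.2262
Σp_2ᵢ² = 0.02² + 0.02² + 0.02² + 0.57² + 0.34² + 0.03² = 0.0004 + 0.0004 + 0.0004 + 0.3249 + 0.1156 + 0.0009 = 0.4426
O = 0.0680 / √(0.2262 × 0.4426) = 0.0680 / 0.31641 = 0.2149
O = 0.2149 < 0.5 → No.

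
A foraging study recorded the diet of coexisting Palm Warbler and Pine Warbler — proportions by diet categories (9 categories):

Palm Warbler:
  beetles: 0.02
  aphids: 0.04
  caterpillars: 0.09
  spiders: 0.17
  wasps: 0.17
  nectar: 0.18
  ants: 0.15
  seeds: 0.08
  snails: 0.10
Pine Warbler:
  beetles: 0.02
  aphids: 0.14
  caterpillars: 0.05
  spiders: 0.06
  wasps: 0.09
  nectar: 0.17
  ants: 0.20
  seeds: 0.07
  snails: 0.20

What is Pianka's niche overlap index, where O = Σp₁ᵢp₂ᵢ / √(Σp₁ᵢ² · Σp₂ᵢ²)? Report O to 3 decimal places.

Σ p₁ᵢp₂ᵢ = 0.0004 + 0.0056 + 0.0045 + 0.0102 + 0.0153 + 0.0306 + 0.0300 + 0.0056 + 0.0200 = 0.1222
Σp_1ᵢ² = 0.02² + 0.04² + 0.09² + 0.17² + 0.17² + 0.18² + 0.15² + 0.08² + 0.10² = 0.0004 + 0.0016 + 0.0081 + 0.0289 + 0.0289 + 0.0324 + 0.0225 + 0.0064 + 0.0100 = 0.1392
Σp_2ᵢ² = 0.02² + 0.14² + 0.05² + 0.06² + 0.09² + 0.17² + 0.20² + 0.07² + 0.20² = 0.0004 + 0.0196 + 0.0025 + 0.0036 + 0.0081 + 0.0289 + 0.0400 + 0.0049 + 0.0400 = 0.1480
O = 0.1222 / √(0.1392 × 0.1480) = 0.1222 / 0.143533 = 0.85137

0.851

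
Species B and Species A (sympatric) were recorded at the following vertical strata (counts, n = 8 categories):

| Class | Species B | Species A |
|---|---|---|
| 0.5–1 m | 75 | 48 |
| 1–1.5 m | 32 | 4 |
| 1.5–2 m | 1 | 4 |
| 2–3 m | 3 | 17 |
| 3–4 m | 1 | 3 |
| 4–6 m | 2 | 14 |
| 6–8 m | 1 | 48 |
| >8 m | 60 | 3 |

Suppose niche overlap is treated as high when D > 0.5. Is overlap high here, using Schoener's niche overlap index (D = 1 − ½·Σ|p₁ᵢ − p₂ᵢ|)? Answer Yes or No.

No

Proportions for Species B (n=175): 75/175=0.4286, 32/175=0.1829, 1/175=0.0057, 3/175=0.0171, 1/175=0.0057, 2/175=0.0114, 1/175=0.0057, 60/175=0.3429
Proportions for Species A (n=141): 48/141=0.3404, 4/141=0.0284, 4/141=0.0284, 17/141=0.1206, 3/141=0.0213, 14/141=0.0993, 48/141=0.3404, 3/141=0.0213
Σ|p₁ᵢ − p₂ᵢ| = 0.0882 + 0.1545 + 0.0227 + 0.1035 + 0.0156 + 0.0879 + 0.3347 + 0.3216 = 1.1287
D = 1 − ½ × 1.1287 = 1 − 0.56435 = 0.43565
D = 0.43565 < 0.5 → No.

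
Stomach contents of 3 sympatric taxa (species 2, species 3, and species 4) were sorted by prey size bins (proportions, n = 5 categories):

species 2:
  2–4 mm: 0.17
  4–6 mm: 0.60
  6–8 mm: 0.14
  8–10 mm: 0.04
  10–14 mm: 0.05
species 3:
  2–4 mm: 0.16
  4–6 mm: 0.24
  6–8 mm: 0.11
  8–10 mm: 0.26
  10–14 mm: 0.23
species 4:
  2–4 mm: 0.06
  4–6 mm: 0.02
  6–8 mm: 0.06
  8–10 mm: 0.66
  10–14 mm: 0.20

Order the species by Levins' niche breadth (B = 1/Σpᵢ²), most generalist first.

species 3 > species 2 > species 4

Σp_2ᵢ² = 0.17² + 0.60² + 0.14² + 0.04² + 0.05² = 0.0289 + 0.3600 + 0.0196 + 0.0016 + 0.0025 = 0.4126
B_2 = 1 / 0.4126 = 2.4237
Σp_3ᵢ² = 0.16² + 0.24² + 0.11² + 0.26² + 0.23² = 0.0256 + 0.0576 + 0.0121 + 0.0676 + 0.0529 = 0.2158
B_3 = 1 / 0.2158 = 4.6339
Σp_4ᵢ² = 0.06² + 0.02² + 0.06² + 0.66² + 0.20² = 0.0036 + 0.0004 + 0.0036 + 0.4356 + 0.0400 = 0.4832
B_4 = 1 / 0.4832 = 2.0695
Ranking by B (broadest → narrowest): species 3 (4.63) > species 2 (2.42) > species 4 (2.07)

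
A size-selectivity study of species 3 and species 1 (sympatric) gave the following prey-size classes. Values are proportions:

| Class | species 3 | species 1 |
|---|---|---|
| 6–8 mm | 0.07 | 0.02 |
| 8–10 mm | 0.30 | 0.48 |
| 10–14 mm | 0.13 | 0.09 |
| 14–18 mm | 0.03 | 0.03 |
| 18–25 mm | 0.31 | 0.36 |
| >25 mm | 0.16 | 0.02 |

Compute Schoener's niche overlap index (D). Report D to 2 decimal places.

Σ|p₁ᵢ − p₂ᵢ| = 0.05 + 0.18 + 0.04 + 0.00 + 0.05 + 0.14 = 0.46
D = 1 − ½ × 0.46 = 1 − 0.230 = 0.7700

0.77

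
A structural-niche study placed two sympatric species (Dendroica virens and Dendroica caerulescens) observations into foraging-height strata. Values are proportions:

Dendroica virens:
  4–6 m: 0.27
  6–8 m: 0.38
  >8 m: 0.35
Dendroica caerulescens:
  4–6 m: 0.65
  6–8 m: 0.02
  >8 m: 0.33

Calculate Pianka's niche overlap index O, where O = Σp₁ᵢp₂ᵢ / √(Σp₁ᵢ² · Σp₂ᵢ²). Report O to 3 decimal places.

0.702

Σ p₁ᵢp₂ᵢ = 0.1755 + 0.0076 + 0.1155 = 0.2986
Σp_1ᵢ² = 0.27² + 0.38² + 0.35² = 0.0729 + 0.1444 + 0.1225 = 0.3398
Σp_2ᵢ² = 0.65² + 0.02² + 0.33² = 0.4225 + 0.0004 + 0.1089 = 0.5318
O = 0.2986 / √(0.3398 × 0.5318) = 0.2986 / 0.425095 = 0.70243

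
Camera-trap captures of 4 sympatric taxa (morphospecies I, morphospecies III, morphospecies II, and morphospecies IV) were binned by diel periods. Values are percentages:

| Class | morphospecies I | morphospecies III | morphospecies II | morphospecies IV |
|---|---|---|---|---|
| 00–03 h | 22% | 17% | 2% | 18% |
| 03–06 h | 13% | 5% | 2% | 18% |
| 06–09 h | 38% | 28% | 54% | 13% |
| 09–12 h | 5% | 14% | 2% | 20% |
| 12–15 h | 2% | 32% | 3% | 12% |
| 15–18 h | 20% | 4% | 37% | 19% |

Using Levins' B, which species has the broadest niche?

morphospecies IV

Convert percentages to proportions (divide by 100).
Σp_Iᵢ² = 0.22² + 0.13² + 0.38² + 0.05² + 0.02² + 0.20² = 0.0484 + 0.0169 + 0.1444 + 0.0025 + 0.0004 + 0.0400 = 0.2526
B_I = 1 / 0.2526 = 3.9588
Σp_IIIᵢ² = 0.17² + 0.05² + 0.28² + 0.14² + 0.32² + 0.04² = 0.0289 + 0.0025 + 0.0784 + 0.0196 + 0.1024 + 0.0016 = 0.2334
B_III = 1 / 0.2334 = 4.2845
Σp_IIᵢ² = 0.02² + 0.02² + 0.54² + 0.02² + 0.03² + 0.37² = 0.0004 + 0.0004 + 0.2916 + 0.0004 + 0.0009 + 0.1369 = 0.4306
B_II = 1 / 0.4306 = 2.3223
Σp_IVᵢ² = 0.18² + 0.18² + 0.13² + 0.20² + 0.12² + 0.19² = 0.0324 + 0.0324 + 0.0169 + 0.0400 + 0.0144 + 0.0361 = 0.1722
B_IV = 1 / 0.1722 = 5.8072
Highest B → broadest niche (most generalist): morphospecies IV (B = 5.81).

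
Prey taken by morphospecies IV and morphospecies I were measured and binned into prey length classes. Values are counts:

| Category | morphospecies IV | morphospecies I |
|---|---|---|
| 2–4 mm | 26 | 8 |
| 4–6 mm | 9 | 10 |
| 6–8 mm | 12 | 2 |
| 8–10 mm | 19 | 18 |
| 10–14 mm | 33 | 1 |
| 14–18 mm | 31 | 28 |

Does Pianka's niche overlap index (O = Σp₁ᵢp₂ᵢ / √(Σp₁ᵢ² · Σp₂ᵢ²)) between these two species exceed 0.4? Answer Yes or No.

Yes

Proportions for morphospecies IV (n=130): 26/130=0.2000, 9/130=0.0692, 12/130=0.0923, 19/130=0.1462, 33/130=0.2538, 31/130=0.2385
Proportions for morphospecies I (n=67): 8/67=0.1194, 10/67=0.1493, 2/67=0.0299, 18/67=0.2687, 1/67=0.0149, 28/67=0.4179
Σ p₁ᵢp₂ᵢ = 0.023880 + 0.010332 + 0.002760 + 0.039284 + 0.003782 + 0.099669 = 0.179707
Σp_1ᵢ² = 0.2000² + 0.0692² + 0.0923² + 0.1462² + 0.2538² + 0.2385² = 0.040000 + 0.004789 + 0.008519 + 0.021374 + 0.064414 + 0.056882 = 0.195978
Σp_2ᵢ² = 0.1194² + 0.1493² + 0.0299² + 0.2687² + 0.0149² + 0.4179² = 0.014256 + 0.022290 + 0.000894 + 0.072200 + 0.000222 + 0.174640 = 0.284502
O = 0.179707 / √(0.195978 × 0.284502) = 0.179707 / 0.2361274 = 0.7611
O = 0.7611 > 0.4 → Yes.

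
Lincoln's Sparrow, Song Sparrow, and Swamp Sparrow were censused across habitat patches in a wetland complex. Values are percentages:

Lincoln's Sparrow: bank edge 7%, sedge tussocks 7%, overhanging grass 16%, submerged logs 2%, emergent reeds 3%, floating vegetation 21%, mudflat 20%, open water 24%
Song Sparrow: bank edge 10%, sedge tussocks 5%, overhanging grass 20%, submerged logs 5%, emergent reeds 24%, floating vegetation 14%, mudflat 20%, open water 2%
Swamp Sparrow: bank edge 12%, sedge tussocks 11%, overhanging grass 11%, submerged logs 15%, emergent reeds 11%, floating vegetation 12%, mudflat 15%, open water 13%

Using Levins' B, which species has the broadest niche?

Swamp Sparrow

Convert percentages to proportions (divide by 100).
Σp_Lincᵢ² = 0.07² + 0.07² + 0.16² + 0.02² + 0.03² + 0.21² + 0.20² + 0.24² = 0.0049 + 0.0049 + 0.0256 + 0.0004 + 0.0009 + 0.0441 + 0.0400 + 0.0576 = 0.1784
B_Linc = 1 / 0.1784 = 5.6054
Σp_Songᵢ² = 0.10² + 0.05² + 0.20² + 0.05² + 0.24² + 0.14² + 0.20² + 0.02² = 0.0100 + 0.0025 + 0.0400 + 0.0025 + 0.0576 + 0.0196 + 0.0400 + 0.0004 = 0.1726
B_Song = 1 / 0.1726 = 5.7937
Σp_Swamᵢ² = 0.12² + 0.11² + 0.11² + 0.15² + 0.11² + 0.12² + 0.15² + 0.13² = 0.0144 + 0.0121 + 0.0121 + 0.0225 + 0.0121 + 0.0144 + 0.0225 + 0.0169 = 0.1270
B_Swam = 1 / 0.1270 = 7.8740
Highest B → broadest niche (most generalist): Swamp Sparrow (B = 7.87).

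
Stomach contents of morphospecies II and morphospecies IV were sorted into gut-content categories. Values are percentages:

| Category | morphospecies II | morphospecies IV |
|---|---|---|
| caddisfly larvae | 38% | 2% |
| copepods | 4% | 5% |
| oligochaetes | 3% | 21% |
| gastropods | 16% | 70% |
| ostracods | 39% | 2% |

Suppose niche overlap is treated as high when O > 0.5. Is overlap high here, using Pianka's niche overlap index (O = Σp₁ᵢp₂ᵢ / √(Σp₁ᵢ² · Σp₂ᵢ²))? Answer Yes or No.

Convert percentages to proportions (divide by 100).
Σ p₁ᵢp₂ᵢ = 0.0076 + 0.0020 + 0.0063 + 0.1120 + 0.0078 = 0.1357
Σp_1ᵢ² = 0.38² + 0.04² + 0.03² + 0.16² + 0.39² = 0.1444 + 0.0016 + 0.0009 + 0.0256 + 0.1521 = 0.3246
Σp_2ᵢ² = 0.02² + 0.05² + 0.21² + 0.70² + 0.02² = 0.0004 + 0.0025 + 0.0441 + 0.4900 + 0.0004 = 0.5374
O = 0.1357 / √(0.3246 × 0.5374) = 0.1357 / 0.41766 = 0.3249
O = 0.3249 < 0.5 → No.

No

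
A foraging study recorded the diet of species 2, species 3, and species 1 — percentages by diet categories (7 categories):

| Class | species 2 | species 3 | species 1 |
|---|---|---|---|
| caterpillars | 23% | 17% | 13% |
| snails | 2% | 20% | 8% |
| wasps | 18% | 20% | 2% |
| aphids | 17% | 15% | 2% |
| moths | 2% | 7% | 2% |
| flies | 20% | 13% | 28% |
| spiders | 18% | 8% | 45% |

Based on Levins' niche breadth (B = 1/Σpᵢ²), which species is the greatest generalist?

Convert percentages to proportions (divide by 100).
Σp_2ᵢ² = 0.23² + 0.02² + 0.18² + 0.17² + 0.02² + 0.20² + 0.18² = 0.0529 + 0.0004 + 0.0324 + 0.0289 + 0.0004 + 0.0400 + 0.0324 = 0.1874
B_2 = 1 / 0.1874 = 5.3362
Σp_3ᵢ² = 0.17² + 0.20² + 0.20² + 0.15² + 0.07² + 0.13² + 0.08² = 0.0289 + 0.0400 + 0.0400 + 0.0225 + 0.0049 + 0.0169 + 0.0064 = 0.1596
B_3 = 1 / 0.1596 = 6.2657
Σp_1ᵢ² = 0.13² + 0.08² + 0.02² + 0.02² + 0.02² + 0.28² + 0.45² = 0.0169 + 0.0064 + 0.0004 + 0.0004 + 0.0004 + 0.0784 + 0.2025 = 0.3054
B_1 = 1 / 0.3054 = 3.2744
Highest B → broadest niche (most generalist): species 3 (B = 6.27).

species 3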